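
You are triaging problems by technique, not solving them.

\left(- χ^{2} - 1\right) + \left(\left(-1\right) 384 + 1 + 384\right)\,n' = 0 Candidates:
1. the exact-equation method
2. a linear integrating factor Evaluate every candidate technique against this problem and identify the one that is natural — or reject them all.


Method: no special technique — the slope is a pure function of χ; integrate both sides and be done.
- the exact-equation method: with the unknown absent from both coefficients, the cross-partial test holds emptily — nothing for the exact method to work on.
- a linear integrating factor — the linear template holds only trivially here (the unknown is absent, so the coefficient is zero) — the method is not the natural label.


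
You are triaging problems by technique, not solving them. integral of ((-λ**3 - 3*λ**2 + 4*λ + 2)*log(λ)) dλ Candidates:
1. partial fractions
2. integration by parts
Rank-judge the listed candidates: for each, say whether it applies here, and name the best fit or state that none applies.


Diagnosis: integration by parts — the logarithm log(λ) wants to be differentiated, not integrated; parts makes that legal.
- partial fractions — there is no rational-function structure to decompose.
- integration by parts — a fit — the right tool for this form.


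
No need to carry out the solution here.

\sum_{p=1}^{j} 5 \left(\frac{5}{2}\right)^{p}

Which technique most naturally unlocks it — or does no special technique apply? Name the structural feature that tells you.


Diagnosis: the geometric series formula — check a ratio of consecutive terms: it is \frac{5}{2}, independent of the index, so the geometric formula closes the sum.


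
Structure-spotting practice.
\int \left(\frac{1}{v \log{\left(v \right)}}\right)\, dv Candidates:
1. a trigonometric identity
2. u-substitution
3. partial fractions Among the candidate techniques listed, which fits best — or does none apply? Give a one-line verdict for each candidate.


Verdict: u-substitution — structure check: outer function, inner expression \log{\left(v \right)}, inner derivative as a factor — the classic u = \log{\left(v \right)} pattern.
- a trigonometric identity — with no trigonometric functions present, identity rewriting has no target.
- u-substitution — applies; the problem has the shape this method handles.
- partial fractions: there is no rational-function structure to decompose.


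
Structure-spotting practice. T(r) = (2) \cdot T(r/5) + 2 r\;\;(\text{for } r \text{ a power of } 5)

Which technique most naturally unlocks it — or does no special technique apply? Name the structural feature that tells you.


Diagnosis: the master substitution — the argument contracts 5-fold per step: reindex r exponentially and solve the linear recurrence in the new index.


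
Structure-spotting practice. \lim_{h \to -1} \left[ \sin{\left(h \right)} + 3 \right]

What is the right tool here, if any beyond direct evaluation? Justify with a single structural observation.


Diagnosis: no special technique — no zero denominators, no indeterminate clash at -1 — substitute and read off the value.


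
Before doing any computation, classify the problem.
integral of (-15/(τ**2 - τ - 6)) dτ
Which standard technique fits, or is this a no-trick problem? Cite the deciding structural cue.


Method: partial fractions — once τ**2 - τ - 6 is factored, each root contributes a simple-fraction term; integrate them one at a time.


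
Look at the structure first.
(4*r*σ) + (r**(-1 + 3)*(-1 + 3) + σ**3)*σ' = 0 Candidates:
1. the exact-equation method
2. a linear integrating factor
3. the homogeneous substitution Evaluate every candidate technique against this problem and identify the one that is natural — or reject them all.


Technique: the exact-equation method — equality of cross partials is the green light — assemble the potential function term by term.
- the exact-equation method — applicable, and directly so.
- a linear integrating factor: the unknown enters nonlinearly (through a power, a denominator, or a transcendental function), which the linear integrating-factor recipe cannot absorb as-is — any repair would come from a preliminary substitution, not the factor.
- the homogeneous substitution — rescaling both variables together changes the slope, so no ratio substitution collapses it.


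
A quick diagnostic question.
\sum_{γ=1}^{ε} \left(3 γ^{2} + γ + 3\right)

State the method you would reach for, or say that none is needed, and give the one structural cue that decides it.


Method: no special technique — recognize the absence of structure: constant-multiple powers of γ summed plainly, no special method required.


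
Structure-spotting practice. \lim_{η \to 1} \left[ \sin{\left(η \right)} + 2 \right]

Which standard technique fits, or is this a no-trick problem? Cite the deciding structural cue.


Diagnosis: no special technique — nothing blocks direct substitution at 1: plug in and finish.


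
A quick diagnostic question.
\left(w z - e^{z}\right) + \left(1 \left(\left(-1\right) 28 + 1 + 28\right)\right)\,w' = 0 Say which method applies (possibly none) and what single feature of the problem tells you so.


Best approach: a linear integrating factor — w enters only linearly with coefficient z; multiply by exp of the integral of z and the left side becomes one derivative.


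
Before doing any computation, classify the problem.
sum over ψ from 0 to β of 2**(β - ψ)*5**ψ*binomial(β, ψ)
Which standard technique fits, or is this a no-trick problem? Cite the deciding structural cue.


Verdict: the binomial theorem — the binomial coefficients weight matched powers of 5 and 2, which is exactly the expansion of a binomial power.


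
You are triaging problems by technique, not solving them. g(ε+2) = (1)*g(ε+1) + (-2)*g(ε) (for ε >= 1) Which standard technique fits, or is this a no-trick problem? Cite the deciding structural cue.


Verdict: the characteristic-root method — the recurrence treats every index alike (constant coefficients, no forcing) — precisely the regime where r^ε trials close it.


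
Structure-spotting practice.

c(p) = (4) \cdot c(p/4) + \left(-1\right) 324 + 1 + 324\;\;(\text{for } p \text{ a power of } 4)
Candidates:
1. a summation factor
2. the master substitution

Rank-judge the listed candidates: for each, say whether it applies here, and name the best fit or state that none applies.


Method: the master substitution — treat m = log base 4 of p as the new clock: one recursion step advances m by one while p scales by 4.
- a summation factor: the recursion divides its index rather than shifting it — there is no previous-term chain for a summation factor to telescope.
- the master substitution — yes, a natural case for it.


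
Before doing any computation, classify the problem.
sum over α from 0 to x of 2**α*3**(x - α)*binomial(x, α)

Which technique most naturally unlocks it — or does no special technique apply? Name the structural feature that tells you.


Verdict: the binomial theorem — binomial coefficients against complementary powers of 2 and 3: recognize the binomial expansion and resum.


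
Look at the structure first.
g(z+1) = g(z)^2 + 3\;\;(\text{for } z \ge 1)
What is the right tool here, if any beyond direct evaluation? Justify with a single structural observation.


Technique: no special technique — the sequence value feeds back through itself nonlinearly — linear superposition fails, and every superposition-based closed form fails with it.


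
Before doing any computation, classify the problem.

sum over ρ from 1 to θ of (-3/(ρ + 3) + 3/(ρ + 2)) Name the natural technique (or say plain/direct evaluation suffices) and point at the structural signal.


Method: telescoping — the piece each term subtracts is 3/(ρ + 2) advanced by one index, and it reappears with a plus sign leading the following term — the sum collapses to its boundary terms.


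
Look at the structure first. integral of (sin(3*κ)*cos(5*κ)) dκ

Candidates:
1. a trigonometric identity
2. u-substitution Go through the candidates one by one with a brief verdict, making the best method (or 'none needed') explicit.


Verdict: a trigonometric identity — apply product-to-sum to sin(3*κ)*cos(5*κ): two clean single-angle terms replace one awkward product.
- a trigonometric identity — yes, a natural case for it.
- u-substitution: no subexpression of the integrand serves as a whole-integral substitution inner — individual terms may offer their own, but none carries its derivative as a factor of the full integrand; a working change of variable would have to be constructed from outside the expression.


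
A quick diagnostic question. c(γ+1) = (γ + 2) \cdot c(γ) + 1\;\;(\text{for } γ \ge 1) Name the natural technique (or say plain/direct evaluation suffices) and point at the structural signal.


Method: a summation factor — because the multiplier γ + 2 is index-dependent, divide through by its running product and sum the resulting differences.


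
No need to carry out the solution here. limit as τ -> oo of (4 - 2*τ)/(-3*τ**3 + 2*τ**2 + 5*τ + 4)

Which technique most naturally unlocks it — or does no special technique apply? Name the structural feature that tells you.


Best approach: dominant-term comparison — growth-rate triage: the leading powers of τ decide the limit, everything else is noise. l'Hôpital's at-infinity variant applies to the expression viewed as a single quotient; the leading-term comparison is the direct route.


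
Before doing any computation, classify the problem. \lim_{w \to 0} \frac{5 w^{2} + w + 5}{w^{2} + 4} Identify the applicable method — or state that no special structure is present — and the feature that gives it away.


Diagnosis: no special technique — nothing blocks direct substitution at 0: plug in and finish.


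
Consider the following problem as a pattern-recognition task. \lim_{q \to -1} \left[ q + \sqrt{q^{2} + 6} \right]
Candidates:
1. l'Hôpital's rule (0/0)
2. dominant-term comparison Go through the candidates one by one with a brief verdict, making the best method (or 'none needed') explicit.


Method: no special technique — no zero denominators, no indeterminate clash at -1 — substitute and read off the value.
- l'Hôpital's rule (0/0): substituting the point produces a determinate value, not a 0 over 0 clash.
- dominant-term comparison: this limit is not decided by comparing leading-term growth at infinity.


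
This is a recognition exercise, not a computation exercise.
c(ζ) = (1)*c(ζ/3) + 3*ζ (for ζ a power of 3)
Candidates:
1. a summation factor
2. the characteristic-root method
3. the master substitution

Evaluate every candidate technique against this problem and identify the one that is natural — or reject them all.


Method: the master substitution — the argument contracts 3-fold per step: reindex ζ exponentially and solve the linear recurrence in the new index.
- a summation factor — a divided-index call is outside the fixed-shift first-order family a summation factor normalizes.
- the characteristic-root method — the recursion divides its index rather than shifting it — outside the constant-shift family the root method covers.
- the master substitution: a fit — the right tool for this form.


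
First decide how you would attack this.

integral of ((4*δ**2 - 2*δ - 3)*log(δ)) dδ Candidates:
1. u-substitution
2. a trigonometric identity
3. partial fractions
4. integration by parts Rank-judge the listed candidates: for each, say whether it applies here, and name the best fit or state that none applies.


Verdict: integration by parts — the logarithm log(δ) wants to be differentiated, not integrated; parts makes that legal.
- u-substitution: no subexpression of the integrand pairs with its own derivative as a factor — individual terms may offer their own substitutions, but any change of variable covering the whole integral would have to be constructed from outside the expression.
- a trigonometric identity — with no trigonometric functions present, identity rewriting has no target.
- partial fractions — the expression is not a ratio of polynomials that decomposes further.
- integration by parts: yes — fits the structure here.


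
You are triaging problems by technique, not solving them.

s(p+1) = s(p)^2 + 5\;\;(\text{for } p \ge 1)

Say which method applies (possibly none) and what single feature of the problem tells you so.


Diagnosis: no special technique — the unknown enters the rule nonlinearly, not as a weighted sum — no linear method is even well-posed.


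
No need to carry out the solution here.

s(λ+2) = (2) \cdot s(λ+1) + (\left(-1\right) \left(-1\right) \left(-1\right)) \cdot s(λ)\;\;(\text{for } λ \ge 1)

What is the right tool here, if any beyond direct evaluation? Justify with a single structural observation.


Diagnosis: the characteristic-root method — the recurrence is linear and homogeneous with constant coefficients, so the ansatz r^λ turns it into a polynomial equation for r.


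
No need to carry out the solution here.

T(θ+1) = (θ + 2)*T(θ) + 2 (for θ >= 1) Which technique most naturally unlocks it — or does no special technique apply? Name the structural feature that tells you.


Technique: a summation factor — an index-dependent multiplier θ + 2 rules out characteristic roots; a summation factor converts it to a pure difference.


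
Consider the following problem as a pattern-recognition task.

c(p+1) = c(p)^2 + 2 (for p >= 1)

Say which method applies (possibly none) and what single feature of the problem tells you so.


Verdict: no special technique — no ansatz, no master substitution, no summation factor survives the nonlinearity here.


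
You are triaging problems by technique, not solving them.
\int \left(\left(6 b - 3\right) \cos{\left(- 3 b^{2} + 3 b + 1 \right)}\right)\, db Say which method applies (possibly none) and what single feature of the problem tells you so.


Best approach: u-substitution — collected, the integrand has one factor that is, up to a constant, the derivative of an inner expression the rest depends on — substitute for that inner expression.


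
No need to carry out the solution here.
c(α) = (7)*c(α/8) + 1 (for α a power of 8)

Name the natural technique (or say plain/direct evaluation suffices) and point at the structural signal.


Best approach: the master substitution — the argument contracts 8-fold per step: reindex α exponentially and solve the linear recurrence in the new index.


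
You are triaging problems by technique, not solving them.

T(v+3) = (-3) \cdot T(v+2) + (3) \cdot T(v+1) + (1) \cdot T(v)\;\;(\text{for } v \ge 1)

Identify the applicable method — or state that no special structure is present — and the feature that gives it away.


Diagnosis: the characteristic-root method — shift-invariance with fixed coefficients calls for exponential trials; the characteristic polynomial finds every r^v.


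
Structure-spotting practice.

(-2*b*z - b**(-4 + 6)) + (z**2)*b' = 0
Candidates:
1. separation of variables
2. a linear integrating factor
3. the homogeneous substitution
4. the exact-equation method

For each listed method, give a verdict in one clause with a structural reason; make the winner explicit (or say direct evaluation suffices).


Best approach: the homogeneous substitution — the slope's numerator and denominator share total degree; set v = b/z and the equation drops to separable form. A Bernoulli substitution is a fair alternative on this equation directly; the homogeneous reading takes it as given.
- separation of variables: the two dependences do not factor apart.
- a linear integrating factor: the unknown enters nonlinearly (through a power, a denominator, or a transcendental function), which the linear integrating-factor recipe cannot absorb as-is — any repair would come from a preliminary substitution, not the factor.
- the homogeneous substitution — applies; the problem has the shape this method handles.
- the exact-equation method — the cross partial derivatives disagree, so no single potential exists.


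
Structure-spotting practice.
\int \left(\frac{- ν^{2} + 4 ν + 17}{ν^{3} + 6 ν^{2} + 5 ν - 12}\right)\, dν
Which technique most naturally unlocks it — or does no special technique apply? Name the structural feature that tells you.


Diagnosis: partial fractions — the denominator ν^{3} + 6 ν^{2} + 5 ν - 12 factors, so the quotient decomposes into elementary partial fractions term by term.


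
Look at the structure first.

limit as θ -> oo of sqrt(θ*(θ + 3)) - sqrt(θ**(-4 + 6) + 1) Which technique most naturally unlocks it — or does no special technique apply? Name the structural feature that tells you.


Verdict: conjugate multiplication — infinity minus infinity with a radical in play — multiply by the conjugate so the divergences of sqrt(θ*(θ + 3)) and sqrt(θ**(-4 + 6) + 1) annihilate.


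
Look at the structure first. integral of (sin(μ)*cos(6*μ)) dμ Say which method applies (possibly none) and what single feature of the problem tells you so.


Method: a trigonometric identity — sin(μ)*cos(6*μ) mixes two frequencies; the product-to-sum identity splits it into single-frequency sinusoids.


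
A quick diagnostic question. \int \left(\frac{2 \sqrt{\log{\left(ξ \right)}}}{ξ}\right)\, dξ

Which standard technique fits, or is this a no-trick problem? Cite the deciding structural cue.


Diagnosis: u-substitution — collected, the integrand has one factor that is, up to a constant, the derivative of an inner expression the rest depends on — substitute for that inner expression.


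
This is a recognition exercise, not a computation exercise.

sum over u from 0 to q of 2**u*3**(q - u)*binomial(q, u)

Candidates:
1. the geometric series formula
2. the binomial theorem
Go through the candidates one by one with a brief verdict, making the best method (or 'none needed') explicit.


Technique: the binomial theorem — terms weighting binomial(q, u) against matched powers of 2 and 3 reassemble into (2 + 3)^q by the binomial theorem.
- the geometric series formula: there is no constant term-to-term ratio.
- the binomial theorem: applicable, and directly so.


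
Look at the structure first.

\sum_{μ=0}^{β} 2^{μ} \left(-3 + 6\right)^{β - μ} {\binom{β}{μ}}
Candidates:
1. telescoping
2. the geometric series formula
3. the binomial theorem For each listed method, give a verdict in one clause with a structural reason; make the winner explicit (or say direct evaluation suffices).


Best approach: the binomial theorem — the summand is term μ of a binomial expansion in 2 and (-3 + 6); the whole sum is a single power.
- telescoping: neither a shifted-difference shape nor integer-spaced poles are present.
- the geometric series formula — the ratio of consecutive terms depends on the index.
- the binomial theorem — applies; the problem has the shape this method handles.


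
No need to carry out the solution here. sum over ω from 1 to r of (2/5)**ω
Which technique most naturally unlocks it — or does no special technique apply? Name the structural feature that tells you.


Method: the geometric series formula — each summand is the previous one scaled by 2/5; that constant multiplier is itself the geometric structure.


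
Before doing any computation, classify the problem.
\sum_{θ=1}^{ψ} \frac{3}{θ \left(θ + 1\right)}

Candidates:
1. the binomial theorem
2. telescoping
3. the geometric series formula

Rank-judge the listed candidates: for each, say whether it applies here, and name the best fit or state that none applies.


Best approach: telescoping — integer-spaced poles in \frac{3}{θ \left(θ + 1\right)} are the telescoping signature in disguise.
- the binomial theorem — the terms lack the binomial-coefficient-weighted complementary-power pattern of an expansion.
- telescoping: applicable, and directly so.
- the geometric series formula: the term-to-term ratio drifts with the index — the one thing the geometric formula cannot absorb.


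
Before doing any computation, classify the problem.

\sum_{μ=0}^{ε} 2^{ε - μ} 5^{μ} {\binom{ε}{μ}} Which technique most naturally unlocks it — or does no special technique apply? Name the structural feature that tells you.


Diagnosis: the binomial theorem — the summand is term μ of a binomial expansion in 5 and 2; the whole sum is a single power.


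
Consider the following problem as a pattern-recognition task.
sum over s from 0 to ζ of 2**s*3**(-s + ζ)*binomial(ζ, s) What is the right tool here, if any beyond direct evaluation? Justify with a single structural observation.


Best approach: the binomial theorem — terms weighting binomial(ζ, s) against matched powers of 2 and 3 reassemble into (2 + 3)^ζ by the binomial theorem.


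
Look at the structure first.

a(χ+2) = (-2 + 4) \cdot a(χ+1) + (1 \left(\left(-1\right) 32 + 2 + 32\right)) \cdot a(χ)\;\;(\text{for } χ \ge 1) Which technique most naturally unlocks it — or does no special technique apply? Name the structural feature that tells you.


Method: the characteristic-root method — the recurrence is linear and homogeneous with constant coefficients, so the ansatz r^χ turns it into a polynomial equation for r.


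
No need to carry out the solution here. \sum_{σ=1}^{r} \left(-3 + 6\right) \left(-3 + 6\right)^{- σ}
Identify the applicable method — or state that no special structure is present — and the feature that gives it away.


Method: the geometric series formula — consecutive terms stand in a fixed index-free ratio — the geometric sum formula closes it.


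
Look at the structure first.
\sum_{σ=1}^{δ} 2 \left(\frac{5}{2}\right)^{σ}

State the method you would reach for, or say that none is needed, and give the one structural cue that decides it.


Technique: the geometric series formula — each summand is the previous one scaled by \frac{5}{2}; that constant multiplier is itself the geometric structure.


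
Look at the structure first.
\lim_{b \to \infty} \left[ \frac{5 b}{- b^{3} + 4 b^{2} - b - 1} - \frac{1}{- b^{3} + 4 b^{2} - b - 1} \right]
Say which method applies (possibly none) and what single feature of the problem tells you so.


Verdict: dominant-term comparison — growth-rate triage: the leading powers of b decide the limit, everything else is noise. As a single quotient, the ∞/∞ shape would yield to repeated differentiation as well — the growth comparison gets there in one look.


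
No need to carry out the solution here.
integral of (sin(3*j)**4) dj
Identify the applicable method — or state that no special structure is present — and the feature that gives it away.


Technique: a trigonometric identity — the even exponent on sin(3*j)**4 signals one move: rewrite via cos of the doubled angle.


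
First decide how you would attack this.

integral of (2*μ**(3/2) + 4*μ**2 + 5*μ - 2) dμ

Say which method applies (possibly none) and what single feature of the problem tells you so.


Diagnosis: no special technique — a term-by-term power-rule job in μ; no substitution or rearrangement earns its keep here.


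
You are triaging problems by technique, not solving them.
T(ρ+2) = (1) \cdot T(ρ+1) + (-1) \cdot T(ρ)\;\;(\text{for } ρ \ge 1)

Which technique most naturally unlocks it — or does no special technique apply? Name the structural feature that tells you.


Diagnosis: the characteristic-root method — the recurrence is linear and homogeneous with constant coefficients, so the ansatz r^ρ turns it into a polynomial equation for r.


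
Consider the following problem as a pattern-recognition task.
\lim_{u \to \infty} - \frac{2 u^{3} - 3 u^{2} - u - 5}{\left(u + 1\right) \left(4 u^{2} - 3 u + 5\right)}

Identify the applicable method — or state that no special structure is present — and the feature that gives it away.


Best approach: dominant-term comparison — divide by the highest power of u present: lower-order terms vanish and the dominant ratio remains. Viewed as a single quotient this is an ∞/∞ form — an at-infinity application of l'Hôpital's rule would also resolve it; comparing leading growth reads the answer without differentiating.


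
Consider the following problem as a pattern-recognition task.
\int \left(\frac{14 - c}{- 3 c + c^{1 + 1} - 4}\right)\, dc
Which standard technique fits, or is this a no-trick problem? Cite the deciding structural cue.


Best approach: partial fractions — the bottom factors while the top stays lower-degree — split into simple fractions and integrate piece by piece.


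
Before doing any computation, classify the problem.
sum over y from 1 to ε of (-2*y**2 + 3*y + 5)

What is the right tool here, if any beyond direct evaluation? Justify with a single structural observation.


Best approach: no special technique — with only polynomial terms in y present, the classical sum-of-powers identities are all you need.


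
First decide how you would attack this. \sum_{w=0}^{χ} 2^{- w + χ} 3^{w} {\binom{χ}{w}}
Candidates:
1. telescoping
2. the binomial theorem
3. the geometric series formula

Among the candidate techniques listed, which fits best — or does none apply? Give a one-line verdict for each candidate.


Technique: the binomial theorem — terms weighting {\binom{χ}{w}} against matched powers of 3 and 2 reassemble into (3 + 2)^χ by the binomial theorem.
- telescoping — writing out consecutive terms as given produces no pairwise cancellation.
- the binomial theorem — applies; the problem has the shape this method handles.
- the geometric series formula: dividing successive terms gives an index-dependent quantity, not a constant.


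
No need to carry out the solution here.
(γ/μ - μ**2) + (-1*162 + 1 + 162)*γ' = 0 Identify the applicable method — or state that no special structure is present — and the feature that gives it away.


Diagnosis: a linear integrating factor — linear in the unknown with genuine forcing: multiply through by the exponential of the integrated coefficient and the left side closes into one derivative.


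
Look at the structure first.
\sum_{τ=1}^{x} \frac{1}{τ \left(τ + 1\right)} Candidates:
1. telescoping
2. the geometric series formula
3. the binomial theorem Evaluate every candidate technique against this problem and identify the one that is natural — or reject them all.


Diagnosis: telescoping — rewrite \frac{1}{τ \left(τ + 1\right)} as simple fractions and successive terms eat each other — only the edges survive.
- telescoping — applicable, and directly so.
- the geometric series formula: there is no constant term-to-term ratio.
- the binomial theorem: no binomial coefficients pair with matched powers.


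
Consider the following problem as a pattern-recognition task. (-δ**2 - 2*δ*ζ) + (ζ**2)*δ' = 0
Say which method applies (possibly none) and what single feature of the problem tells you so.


Method: the homogeneous substitution — the slope's numerator and denominator share total degree; set v = δ/ζ and the equation drops to separable form. Rearranged, this also fits the Bernoulli template directly; the homogeneous substitution reads the structure without the rearrangement.


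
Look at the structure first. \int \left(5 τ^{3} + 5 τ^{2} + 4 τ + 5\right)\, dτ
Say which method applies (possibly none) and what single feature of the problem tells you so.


Method: no special technique — scan for structure and find none: constant multiples of powers of τ, integrate directly.


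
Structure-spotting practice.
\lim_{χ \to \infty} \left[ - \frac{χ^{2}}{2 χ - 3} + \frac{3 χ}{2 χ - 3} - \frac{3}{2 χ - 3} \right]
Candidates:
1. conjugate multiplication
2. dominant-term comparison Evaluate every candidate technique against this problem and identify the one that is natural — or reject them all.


Technique: dominant-term comparison — growth-rate triage: the leading powers of χ decide the limit, everything else is noise.
- conjugate multiplication: rationalization has no target — no divergent radical difference appears.
- dominant-term comparison — applies; the problem has the shape this method handles.


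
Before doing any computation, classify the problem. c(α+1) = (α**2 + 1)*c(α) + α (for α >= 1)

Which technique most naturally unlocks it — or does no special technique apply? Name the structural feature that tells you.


Technique: a summation factor — first-order, linear, moving coefficient α**2 + 1: the discrete analogue of an integrating factor handles it.


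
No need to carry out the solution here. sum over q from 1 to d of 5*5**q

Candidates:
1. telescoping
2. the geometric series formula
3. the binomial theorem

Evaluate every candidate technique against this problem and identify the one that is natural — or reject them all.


Method: the geometric series formula — the ratio of consecutive terms is the constant 5, independent of the index — a geometric sum.
- telescoping — writing out consecutive terms as given produces no pairwise cancellation.
- the geometric series formula: yes — fits the structure here.
- the binomial theorem: there is no pair of bases whose matched powers would reassemble into a single binomial power.


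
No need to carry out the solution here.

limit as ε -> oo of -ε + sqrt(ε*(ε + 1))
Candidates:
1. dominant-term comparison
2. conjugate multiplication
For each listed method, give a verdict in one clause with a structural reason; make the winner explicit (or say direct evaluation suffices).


Diagnosis: conjugate multiplication — the ∞ − ∞ radical form is the exact trigger for the conjugate maneuver.
- dominant-term comparison — this limit is not decided by comparing leading-term growth at infinity.
- conjugate multiplication: applies; the problem has the shape this method handles.


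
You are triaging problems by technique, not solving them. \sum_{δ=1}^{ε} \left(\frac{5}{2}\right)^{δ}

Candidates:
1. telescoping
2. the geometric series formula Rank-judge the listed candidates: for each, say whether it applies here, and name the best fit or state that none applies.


Diagnosis: the geometric series formula — each term is \frac{5}{2} times the previous one, so the geometric-series formula applies directly.
- telescoping: writing out consecutive terms as given produces no pairwise cancellation.
- the geometric series formula: yes, a natural case for it.


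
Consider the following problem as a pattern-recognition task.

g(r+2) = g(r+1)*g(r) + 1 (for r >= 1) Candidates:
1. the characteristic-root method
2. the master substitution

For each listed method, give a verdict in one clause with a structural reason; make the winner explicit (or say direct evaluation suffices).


Technique: no special technique — the map from one term to the next is curved, not linear, so linear closed-form machinery does not attach.
- the characteristic-root method — the recursion is nonlinear in the sequence values, so no linear-modes ansatz applies.
- the master substitution — the recursive argument is a shift of the index, not a fixed fraction of it.


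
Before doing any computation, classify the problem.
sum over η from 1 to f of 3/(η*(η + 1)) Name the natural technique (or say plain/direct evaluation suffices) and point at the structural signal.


Diagnosis: telescoping — rewrite 3/(η*(η + 1)) as simple fractions and successive terms eat each other — only the edges survive.


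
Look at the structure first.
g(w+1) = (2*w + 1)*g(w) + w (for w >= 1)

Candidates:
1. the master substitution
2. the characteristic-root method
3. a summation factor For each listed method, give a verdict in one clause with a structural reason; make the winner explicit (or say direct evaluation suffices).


Diagnosis: a summation factor — rescale the sequence by the product of the weights 2*w + 1 so far — the recurrence collapses to a plain running sum.
- the master substitution — this is shift-type recursion, outside the divide-and-conquer template.
- the characteristic-root method: an index-dependent weight blocks the pure exponential ansatz.
- a summation factor: applies; the problem has the shape this method handles.


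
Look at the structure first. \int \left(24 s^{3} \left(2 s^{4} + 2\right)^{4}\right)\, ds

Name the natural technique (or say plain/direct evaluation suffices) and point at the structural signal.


Best approach: u-substitution — 24 s^{3} matches the derivative of 2 s^{4} + 2 up to a constant; with u = 2 s^{4} + 2 the whole integrand folds into a function of u alone. Nothing stops a full expansion here — the substitution simply spares the algebra.


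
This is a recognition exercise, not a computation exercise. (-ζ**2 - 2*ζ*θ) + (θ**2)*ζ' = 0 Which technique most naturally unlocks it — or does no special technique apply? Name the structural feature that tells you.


Diagnosis: the homogeneous substitution — the slope's numerator and denominator share total degree; set v = ζ/θ and the equation drops to separable form. A Bernoulli substitution is a fair alternative on this equation directly; the homogeneous reading takes it as given.


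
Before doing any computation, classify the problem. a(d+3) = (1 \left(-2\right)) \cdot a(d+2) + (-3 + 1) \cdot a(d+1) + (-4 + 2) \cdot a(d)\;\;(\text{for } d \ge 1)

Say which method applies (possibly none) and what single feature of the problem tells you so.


Best approach: the characteristic-root method — because shifting d leaves the equation's coefficients unchanged, exponential trials reduce it to algebra.


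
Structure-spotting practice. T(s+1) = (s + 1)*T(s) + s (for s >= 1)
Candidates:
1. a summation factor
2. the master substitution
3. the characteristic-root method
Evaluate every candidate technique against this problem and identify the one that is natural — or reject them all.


Technique: a summation factor — first-order linear but the coefficient s + 1 moves with the index — divide by the cumulative product and telescope.
- a summation factor: applicable, and directly so.
- the master substitution: the recursive argument is a shift of the index, not a fixed fraction of it.
- the characteristic-root method: the coefficients vary with the index, breaking the constant-coefficient structure the method needs.


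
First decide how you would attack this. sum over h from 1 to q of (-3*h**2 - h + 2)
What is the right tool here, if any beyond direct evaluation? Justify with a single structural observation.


Method: no special technique — the summand is a plain polynomial in h (expanding first if it arrives factored); standard power-sum formulas evaluate it term by term.


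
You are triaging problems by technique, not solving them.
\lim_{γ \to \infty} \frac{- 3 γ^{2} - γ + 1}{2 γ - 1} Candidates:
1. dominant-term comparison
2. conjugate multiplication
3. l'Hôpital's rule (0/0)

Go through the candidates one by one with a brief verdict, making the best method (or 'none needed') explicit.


Best approach: dominant-term comparison — divide through by the highest power of γ; every lower-order term dies and the dominant terms decide the limit.
- dominant-term comparison — yes — fits the structure here.
- conjugate multiplication: rationalization has no target — no divergent radical difference appears.
- l'Hôpital's rule (0/0): no 0/0 form appears: written as one quotient, top and bottom both grow without bound, and the ratio is decided by their leading terms.


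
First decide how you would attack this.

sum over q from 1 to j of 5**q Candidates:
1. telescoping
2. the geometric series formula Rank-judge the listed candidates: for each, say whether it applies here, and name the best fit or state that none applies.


Method: the geometric series formula — term-over-term division gives 5 every time — index-free ratio, geometric sum formula applies.
- telescoping: the terms as presented offer no neighboring cancellation — a telescoping rewrite may exist, but the displayed structure does not hand one over.
- the geometric series formula: applies; the problem has the shape this method handles.


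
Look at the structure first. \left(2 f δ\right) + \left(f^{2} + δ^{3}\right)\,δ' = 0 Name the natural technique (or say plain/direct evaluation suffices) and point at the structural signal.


Verdict: the exact-equation method — because the two cross partials coincide, the form is conservative as written — recover its potential in (f, δ).


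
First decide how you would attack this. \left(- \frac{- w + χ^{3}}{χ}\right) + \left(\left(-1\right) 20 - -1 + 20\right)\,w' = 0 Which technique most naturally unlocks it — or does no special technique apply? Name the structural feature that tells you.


Verdict: a linear integrating factor — linear in the unknown with genuine forcing: multiply through by the exponential of the integrated coefficient and the left side closes into one derivative.


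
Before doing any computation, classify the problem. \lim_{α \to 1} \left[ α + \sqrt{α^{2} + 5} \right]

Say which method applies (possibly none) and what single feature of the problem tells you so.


Method: no special technique — no zero denominators, no indeterminate clash at 1 — substitute and read off the value.


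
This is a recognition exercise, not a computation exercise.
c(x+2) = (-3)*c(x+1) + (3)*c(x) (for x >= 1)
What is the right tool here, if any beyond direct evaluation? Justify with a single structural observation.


Diagnosis: the characteristic-root method — this is the constant-coefficient homogeneous case — the whole solution in x reduces to a polynomial's roots.


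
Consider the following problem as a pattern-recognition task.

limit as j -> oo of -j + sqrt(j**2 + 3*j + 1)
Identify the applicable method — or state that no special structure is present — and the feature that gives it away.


Technique: conjugate multiplication — the difference sqrt(j**2 + 3*j + 1) - j is an ∞ − ∞ stalemate; its conjugate partner breaks the tie.


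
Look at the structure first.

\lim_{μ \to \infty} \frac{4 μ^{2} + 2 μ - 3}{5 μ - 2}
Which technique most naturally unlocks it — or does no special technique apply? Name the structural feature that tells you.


Method: dominant-term comparison — divide by the highest power of μ present: lower-order terms vanish and the dominant ratio remains. Viewed as a single quotient this is an ∞/∞ form — an at-infinity application of l'Hôpital's rule would also resolve it; comparing leading growth reads the answer without differentiating.


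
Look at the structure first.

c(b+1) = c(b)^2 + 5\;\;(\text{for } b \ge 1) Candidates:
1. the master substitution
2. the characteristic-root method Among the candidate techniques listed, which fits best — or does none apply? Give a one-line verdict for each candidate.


Diagnosis: no special technique — the update rule curves (it is not linear in the unknown sequence), so no superposition-based closed form attaches — iterate or study it directly.
- the master substitution: there is no divide-the-index recursive argument.
- the characteristic-root method: the recursion is nonlinear in the sequence values, so no linear-modes ansatz applies.


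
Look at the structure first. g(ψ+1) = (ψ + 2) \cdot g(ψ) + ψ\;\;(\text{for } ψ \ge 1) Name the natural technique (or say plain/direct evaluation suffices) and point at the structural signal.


Verdict: a summation factor — one step of memory with a weight ψ + 2 that changes as the index grows — the summation-factor construction is built for this.


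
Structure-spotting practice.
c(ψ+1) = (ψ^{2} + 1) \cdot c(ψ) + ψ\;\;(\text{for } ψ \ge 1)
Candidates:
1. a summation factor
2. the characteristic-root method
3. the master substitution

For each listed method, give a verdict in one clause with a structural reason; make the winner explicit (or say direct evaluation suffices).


Best approach: a summation factor — one step of memory with a weight ψ^{2} + 1 that changes as the index grows — the summation-factor construction is built for this.
- a summation factor — applicable, and directly so.
- the characteristic-root method: the coefficients change with the index, which the root method cannot absorb.
- the master substitution: with no divided-index recursive call, reindexing by powers of a base buys nothing.
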